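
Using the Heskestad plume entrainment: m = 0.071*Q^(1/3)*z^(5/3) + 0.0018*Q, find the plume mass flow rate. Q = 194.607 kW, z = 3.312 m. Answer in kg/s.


Q^(1/3) = 5.7950
z^(5/3) = 7.3590
First term = 0.071 * 5.7950 * 7.3590 = 3.0278
Second term = 0.0018 * 194.607 = 0.35029
m = 3.3781 kg/s

3.3781 kg/s


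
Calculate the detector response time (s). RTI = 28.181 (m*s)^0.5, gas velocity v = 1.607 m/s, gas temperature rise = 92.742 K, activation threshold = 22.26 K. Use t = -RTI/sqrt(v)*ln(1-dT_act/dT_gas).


dT_act/dT_gas = 0.24002
ln(1 - 0.24002) = -0.27446
t = -28.181 / sqrt(1.607) * -0.27446 = 6.1015 s

6.1015 s


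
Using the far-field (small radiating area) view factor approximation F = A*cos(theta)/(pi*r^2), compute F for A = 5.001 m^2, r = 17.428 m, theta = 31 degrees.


cos(31 deg) = 0.85717
pi*r^2 = 954.21
F = 5.001 * 0.85717 / 954.21 = 0.0044924

0.0044924


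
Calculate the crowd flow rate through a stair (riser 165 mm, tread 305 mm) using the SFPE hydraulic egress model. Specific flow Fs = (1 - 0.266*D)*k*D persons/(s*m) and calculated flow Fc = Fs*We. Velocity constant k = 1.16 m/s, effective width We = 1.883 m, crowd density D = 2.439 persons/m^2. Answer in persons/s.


1 - 0.266*D = 1 - 0.266*2.439 = 0.35123
Fs = 0.35123 * 1.16 * 2.439 = 0.99370 persons/(s*m)
Fc = 0.99370 * 1.883 = 1.8711 persons/s

1.8711 persons/s


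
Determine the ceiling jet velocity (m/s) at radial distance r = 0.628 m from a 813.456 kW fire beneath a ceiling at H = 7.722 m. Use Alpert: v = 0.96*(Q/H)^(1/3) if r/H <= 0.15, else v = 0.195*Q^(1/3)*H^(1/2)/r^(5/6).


r/H = 0.628 / 7.722 = 0.081326
r/H <= 0.15, so v = 0.96*(Q/H)^(1/3)
Q/H = 105.34
(Q/H)^(1/3) = 4.7228
v = 0.96 * 4.7228 = 4.5339 m/s

4.5339 m/s


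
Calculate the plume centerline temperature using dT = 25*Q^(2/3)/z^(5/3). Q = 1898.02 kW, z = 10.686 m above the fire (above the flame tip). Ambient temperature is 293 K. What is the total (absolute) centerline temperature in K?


Q^(2/3) = 153.30
z^(5/3) = 51.843
dT = 25 * 153.30 / 51.843 = 73.923 K
T = 293 + 73.923 = 366.92 K

366.92 K


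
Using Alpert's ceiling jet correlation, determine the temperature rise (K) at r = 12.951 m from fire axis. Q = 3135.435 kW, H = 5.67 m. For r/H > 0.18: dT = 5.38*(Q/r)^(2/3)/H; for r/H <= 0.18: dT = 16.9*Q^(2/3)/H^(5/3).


r/H = 12.951 / 5.67 = 2.2841
r/H > 0.18, so dT = 5.38*(Q/r)^(2/3)/H
Q/r = 242.10
(Q/r)^(2/3) = 38.845
dT = 5.38 * 38.845 / 5.67 = 36.858 K

36.858 K


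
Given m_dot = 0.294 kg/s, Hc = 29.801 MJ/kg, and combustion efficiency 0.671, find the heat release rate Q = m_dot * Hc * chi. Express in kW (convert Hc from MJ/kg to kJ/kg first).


Hc = 29.801 MJ/kg = 29.801 * 1000 kJ/kg = 29801 kJ/kg
Q = 0.294 kg/s * 29801 kJ/kg * 0.671 = 5879.0 kW

5879.0 kW


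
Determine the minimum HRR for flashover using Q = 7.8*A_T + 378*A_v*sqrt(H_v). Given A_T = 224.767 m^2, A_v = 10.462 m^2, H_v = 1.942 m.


7.8*A_T = 1753.2
sqrt(H_v) = 1.3936
378*A_v*sqrt(H_v) = 5511.0
Q = 1753.2 + 5511.0 = 7264.2 kW

7264.2 kW


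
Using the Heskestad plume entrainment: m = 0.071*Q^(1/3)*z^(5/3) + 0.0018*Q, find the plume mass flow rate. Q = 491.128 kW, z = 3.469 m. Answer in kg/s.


Q^(1/3) = 7.8898
z^(5/3) = 7.9495
First term = 0.071 * 7.8898 * 7.9495 = 4.4531
Second term = 0.0018 * 491.128 = 0.88403
m = 5.3371 kg/s

5.3371 kg/s


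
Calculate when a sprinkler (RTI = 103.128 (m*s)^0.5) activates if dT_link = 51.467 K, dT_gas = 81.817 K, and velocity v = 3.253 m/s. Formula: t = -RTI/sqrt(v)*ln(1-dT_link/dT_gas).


dT_link/dT_gas = 0.62905
ln(1 - 0.62905) = -0.99169
t = -103.128 / sqrt(3.253) * -0.99169 = 56.703 s

56.703 s


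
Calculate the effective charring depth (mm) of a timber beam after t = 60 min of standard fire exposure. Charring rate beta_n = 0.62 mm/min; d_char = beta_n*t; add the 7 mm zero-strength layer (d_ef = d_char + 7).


d_char = 0.62 * 60 = 37.2 mm
d_ef = 37.2 + 1.0*7 = 44.2 mm

44.2 mm


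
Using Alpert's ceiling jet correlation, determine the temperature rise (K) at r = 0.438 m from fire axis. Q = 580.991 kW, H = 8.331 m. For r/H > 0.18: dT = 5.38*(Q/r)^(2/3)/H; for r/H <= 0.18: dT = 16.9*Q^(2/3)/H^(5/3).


r/H = 0.438 / 8.331 = 0.052575
r/H <= 0.18, so dT = 16.9*Q^(2/3)/H^(5/3)
Q^(2/3) = 69.627
H^(5/3) = 34.237
dT = 16.9 * 69.627 / 34.237 = 34.369 K

34.369 K


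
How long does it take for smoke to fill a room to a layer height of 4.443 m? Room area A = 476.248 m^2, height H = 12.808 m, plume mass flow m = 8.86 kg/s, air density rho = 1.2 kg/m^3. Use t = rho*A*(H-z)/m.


H - z = 8.365 m
t = 1.2 * 476.248 * 8.365 / 8.86 = 539.57 s

539.57 s


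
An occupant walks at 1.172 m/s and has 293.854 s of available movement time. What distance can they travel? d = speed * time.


d = 1.172 * 293.854 = 344.40 m

344.40 m


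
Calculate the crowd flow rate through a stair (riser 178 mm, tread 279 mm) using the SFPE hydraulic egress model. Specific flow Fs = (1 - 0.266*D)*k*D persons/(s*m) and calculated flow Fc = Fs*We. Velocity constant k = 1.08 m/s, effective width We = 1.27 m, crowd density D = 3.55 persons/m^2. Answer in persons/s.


1 - 0.266*D = 1 - 0.266*3.55 = 0.055700
Fs = 0.055700 * 1.08 * 3.55 = 0.21355 persons/(s*m)
Fc = 0.21355 * 1.27 = 0.27121 persons/s

0.27121 persons/s


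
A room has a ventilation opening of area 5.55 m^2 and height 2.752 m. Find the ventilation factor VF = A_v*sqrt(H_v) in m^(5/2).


sqrt(H_v) = 1.6589
VF = 5.55 * 1.6589 = 9.2070 m^(5/2)

9.2070 m^(5/2)


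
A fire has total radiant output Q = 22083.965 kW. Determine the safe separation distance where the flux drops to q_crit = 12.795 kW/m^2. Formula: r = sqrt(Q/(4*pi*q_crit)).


4*pi*q_crit = 160.79
Q/(4*pi*q_crit) = 137.35
r = sqrt(137.35) = 11.720 m

11.720 m


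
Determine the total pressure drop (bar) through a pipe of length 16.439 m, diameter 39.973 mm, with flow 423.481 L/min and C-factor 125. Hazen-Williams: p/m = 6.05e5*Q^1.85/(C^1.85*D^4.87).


Q^1.85 = 72384
C^1.85 = 7573.3
D^4.87 = 6.3184e+07
p/m = 0.091519 bar/m
p_total = 0.091519 * 16.439 = 1.5045 bar

1.5045 bar


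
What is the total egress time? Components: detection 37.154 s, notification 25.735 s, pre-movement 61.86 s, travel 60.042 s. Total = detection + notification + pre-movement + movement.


Total = 37.154 + 25.735 + 61.86 + 60.042 = 184.791 s

184.791 s


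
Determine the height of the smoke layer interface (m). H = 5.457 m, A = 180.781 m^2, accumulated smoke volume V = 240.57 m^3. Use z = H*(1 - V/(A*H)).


V/(A*H) = 0.24386
1 - 0.24386 = 0.75614
z = 5.457 * 0.75614 = 4.1263 m

4.1263 m


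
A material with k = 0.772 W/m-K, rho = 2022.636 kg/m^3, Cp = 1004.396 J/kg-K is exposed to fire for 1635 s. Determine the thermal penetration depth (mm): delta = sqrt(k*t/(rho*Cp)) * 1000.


alpha = 0.772 / (2022.636 * 1004.396) = 3.8001e-07 m^2/s
alpha * t = 0.00062132
delta = sqrt(0.00062132) * 1000 = 24.926 mm

24.926 mm


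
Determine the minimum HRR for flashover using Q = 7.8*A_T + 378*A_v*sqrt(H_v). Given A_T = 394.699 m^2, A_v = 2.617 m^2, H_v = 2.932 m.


7.8*A_T = 3078.7
sqrt(H_v) = 1.7123
378*A_v*sqrt(H_v) = 1693.9
Q = 3078.7 + 1693.9 = 4772.5 kW

4772.5 kW


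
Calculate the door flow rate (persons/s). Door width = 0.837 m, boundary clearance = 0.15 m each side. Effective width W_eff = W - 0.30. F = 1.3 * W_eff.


W_eff = 0.837 - 0.30 = 0.537 m
F = 1.3 * 0.537 = 0.69810 persons/s

0.69810 persons/s


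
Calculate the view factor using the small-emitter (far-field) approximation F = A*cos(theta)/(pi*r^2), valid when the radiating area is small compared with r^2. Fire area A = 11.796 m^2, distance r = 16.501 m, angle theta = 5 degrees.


cos(5 deg) = 0.99619
pi*r^2 = 855.40
F = 11.796 * 0.99619 / 855.40 = 0.013738

0.013738


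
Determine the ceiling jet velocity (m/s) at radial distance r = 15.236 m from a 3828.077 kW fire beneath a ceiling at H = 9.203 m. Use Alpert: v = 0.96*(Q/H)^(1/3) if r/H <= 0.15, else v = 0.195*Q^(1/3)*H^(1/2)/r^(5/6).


r/H = 15.236 / 9.203 = 1.6555
r/H > 0.15, so v = 0.195*Q^(1/3)*H^(1/2)/r^(5/6)
Q^(1/3) = 15.643
H^(1/2) = 3.0336
r^(5/6) = 9.6767
v = 0.195 * 15.643 * 3.0336 / 9.6767 = 0.95631 m/s

0.95631 m/s


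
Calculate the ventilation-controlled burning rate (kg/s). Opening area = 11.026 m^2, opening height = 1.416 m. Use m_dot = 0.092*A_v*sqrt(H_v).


sqrt(H_v) = 1.1900
m_dot = 0.092 * 11.026 * 1.1900 = 1.2071 kg/s

1.2071 kg/s


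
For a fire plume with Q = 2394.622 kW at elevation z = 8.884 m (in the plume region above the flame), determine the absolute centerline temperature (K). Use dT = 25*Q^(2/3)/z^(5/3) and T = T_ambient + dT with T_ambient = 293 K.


Q^(2/3) = 178.99
z^(5/3) = 38.108
dT = 25 * 178.99 / 38.108 = 117.42 K
T = 293 + 117.42 = 410.42 K

410.42 K


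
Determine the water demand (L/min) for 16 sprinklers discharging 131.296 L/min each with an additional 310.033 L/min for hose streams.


Sprinkler demand = 16 * 131.296 = 2100.736 L/min
Total = 2100.736 + 310.033 = 2410.769 L/min

2410.769 L/min


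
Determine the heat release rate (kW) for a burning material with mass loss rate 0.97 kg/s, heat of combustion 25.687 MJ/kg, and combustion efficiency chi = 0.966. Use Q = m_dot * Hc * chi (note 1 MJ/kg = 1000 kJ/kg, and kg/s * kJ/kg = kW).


Hc = 25.687 MJ/kg = 25.687 * 1000 kJ/kg = 25687 kJ/kg
Q = 0.97 kg/s * 25687 kJ/kg * 0.966 = 24069 kW

24069 kW


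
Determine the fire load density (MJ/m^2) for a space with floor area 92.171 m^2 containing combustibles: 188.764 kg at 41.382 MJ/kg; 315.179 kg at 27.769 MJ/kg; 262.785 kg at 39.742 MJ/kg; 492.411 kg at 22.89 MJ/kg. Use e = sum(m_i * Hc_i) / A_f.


Total energy = 188.764*41.382 + 315.179*27.769 + 262.785*39.742 + 492.411*22.89
= 7811.432 + 8752.206 + 10443.60 + 11271.29
= 38278.53 MJ
e = 38278.53 / 92.171 = 415.30 MJ/m^2

415.30 MJ/m^2


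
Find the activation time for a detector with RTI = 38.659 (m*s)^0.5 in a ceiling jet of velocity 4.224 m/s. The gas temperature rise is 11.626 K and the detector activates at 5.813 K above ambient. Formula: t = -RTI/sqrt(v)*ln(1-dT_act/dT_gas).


dT_act/dT_gas = 0.5
ln(1 - 0.5) = -0.69315
t = -38.659 / sqrt(4.224) * -0.69315 = 13.038 s

13.038 s


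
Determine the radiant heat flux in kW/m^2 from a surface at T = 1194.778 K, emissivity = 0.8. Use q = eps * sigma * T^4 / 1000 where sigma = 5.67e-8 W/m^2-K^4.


T^4 = 2.0377e+12
q = 0.8 * 5.67e-8 * 2.0377e+12 / 1000 = 92.432 kW/m^2

92.432 kW/m^2


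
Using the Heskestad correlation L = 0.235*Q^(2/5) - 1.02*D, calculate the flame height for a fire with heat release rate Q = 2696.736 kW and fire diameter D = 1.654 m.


Q^(2/5) = 23.569
0.235 * Q^(2/5) = 5.5386
1.02 * D = 1.6871
L = 3.8516 m

3.8516 m


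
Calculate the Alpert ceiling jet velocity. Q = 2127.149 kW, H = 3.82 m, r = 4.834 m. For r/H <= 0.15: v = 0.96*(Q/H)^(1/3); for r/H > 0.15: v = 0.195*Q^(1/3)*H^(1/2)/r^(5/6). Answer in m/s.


r/H = 4.834 / 3.82 = 1.2654
r/H > 0.15, so v = 0.195*Q^(1/3)*H^(1/2)/r^(5/6)
Q^(1/3) = 12.861
H^(1/2) = 1.9545
r^(5/6) = 3.7175
v = 0.195 * 12.861 * 1.9545 / 3.7175 = 1.3185 m/s

1.3185 m/s


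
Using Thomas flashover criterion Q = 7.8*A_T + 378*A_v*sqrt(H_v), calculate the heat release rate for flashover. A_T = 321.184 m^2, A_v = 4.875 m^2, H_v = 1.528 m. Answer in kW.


7.8*A_T = 2505.2
sqrt(H_v) = 1.2361
378*A_v*sqrt(H_v) = 2277.9
Q = 2505.2 + 2277.9 = 4783.1 kW

4783.1 kW


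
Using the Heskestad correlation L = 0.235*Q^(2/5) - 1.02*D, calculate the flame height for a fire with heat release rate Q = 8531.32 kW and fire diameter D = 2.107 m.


Q^(2/5) = 37.360
0.235 * Q^(2/5) = 8.7796
1.02 * D = 2.1491
L = 6.6305 m

6.6305 m


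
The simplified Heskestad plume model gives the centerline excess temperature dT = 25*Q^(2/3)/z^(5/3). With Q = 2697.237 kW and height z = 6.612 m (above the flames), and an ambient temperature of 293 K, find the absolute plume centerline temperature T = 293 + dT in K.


Q^(2/3) = 193.77
z^(5/3) = 23.293
dT = 25 * 193.77 / 23.293 = 207.97 K
T = 293 + 207.97 = 500.97 K

500.97 K


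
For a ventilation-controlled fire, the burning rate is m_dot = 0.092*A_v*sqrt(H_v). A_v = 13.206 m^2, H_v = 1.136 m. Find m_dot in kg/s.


sqrt(H_v) = 1.0658
m_dot = 0.092 * 13.206 * 1.0658 = 1.2949 kg/s

1.2949 kg/s


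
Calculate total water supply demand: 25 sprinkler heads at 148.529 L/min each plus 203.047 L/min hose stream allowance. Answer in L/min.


Sprinkler demand = 25 * 148.529 = 3713.225 L/min
Total = 3713.225 + 203.047 = 3916.272 L/min

3916.272 L/min


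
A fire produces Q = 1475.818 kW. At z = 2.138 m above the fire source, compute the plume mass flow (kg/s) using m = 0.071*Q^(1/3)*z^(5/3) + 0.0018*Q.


Q^(1/3) = 11.385
z^(5/3) = 3.5482
First term = 0.071 * 11.385 * 3.5482 = 2.8682
Second term = 0.0018 * 1475.818 = 2.6565
m = 5.5247 kg/s

5.5247 kg/s


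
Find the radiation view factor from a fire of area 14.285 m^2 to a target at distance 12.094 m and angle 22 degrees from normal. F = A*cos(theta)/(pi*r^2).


cos(22 deg) = 0.92718
pi*r^2 = 459.50
F = 14.285 * 0.92718 / 459.50 = 0.028824

0.028824


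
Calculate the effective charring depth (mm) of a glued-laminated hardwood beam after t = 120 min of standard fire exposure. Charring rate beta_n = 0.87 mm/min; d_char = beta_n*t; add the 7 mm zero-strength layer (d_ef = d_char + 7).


d_char = 0.87 * 120 = 104.4 mm
d_ef = 104.4 + 1.0*7 = 111.4 mm

111.4 mm


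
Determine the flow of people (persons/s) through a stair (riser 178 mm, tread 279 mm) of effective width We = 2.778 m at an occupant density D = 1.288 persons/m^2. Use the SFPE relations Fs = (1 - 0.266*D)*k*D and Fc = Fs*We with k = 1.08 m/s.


1 - 0.266*D = 1 - 0.266*1.288 = 0.65739
Fs = 0.65739 * 1.08 * 1.288 = 0.91446 persons/(s*m)
Fc = 0.91446 * 2.778 = 2.5404 persons/s

2.5404 persons/s


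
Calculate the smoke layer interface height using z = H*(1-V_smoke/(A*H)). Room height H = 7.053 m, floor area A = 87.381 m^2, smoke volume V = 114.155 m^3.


V/(A*H) = 0.18523
1 - 0.18523 = 0.81477
z = 7.053 * 0.81477 = 5.7466 m

5.7466 m


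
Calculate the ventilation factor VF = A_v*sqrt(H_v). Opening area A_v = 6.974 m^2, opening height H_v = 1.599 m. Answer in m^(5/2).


sqrt(H_v) = 1.2645
VF = 6.974 * 1.2645 = 8.8187 m^(5/2)

8.8187 m^(5/2)


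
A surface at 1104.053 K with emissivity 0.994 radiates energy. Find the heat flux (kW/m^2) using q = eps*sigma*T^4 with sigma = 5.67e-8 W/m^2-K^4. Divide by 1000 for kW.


T^4 = 1.4858e+12
q = 0.994 * 5.67e-8 * 1.4858e+12 / 1000 = 83.739 kW/m^2

83.739 kW/m^2


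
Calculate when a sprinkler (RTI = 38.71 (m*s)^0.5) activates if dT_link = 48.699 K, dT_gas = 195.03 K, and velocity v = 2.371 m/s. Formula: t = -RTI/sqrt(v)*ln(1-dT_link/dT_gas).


dT_link/dT_gas = 0.24970
ln(1 - 0.24970) = -0.28728
t = -38.71 / sqrt(2.371) * -0.28728 = 7.2221 s

7.2221 s


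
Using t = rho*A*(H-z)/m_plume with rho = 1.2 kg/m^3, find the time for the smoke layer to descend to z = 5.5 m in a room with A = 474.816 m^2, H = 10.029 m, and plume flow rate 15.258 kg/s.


H - z = 4.529 m
t = 1.2 * 474.816 * 4.529 / 15.258 = 169.13 s

169.13 s


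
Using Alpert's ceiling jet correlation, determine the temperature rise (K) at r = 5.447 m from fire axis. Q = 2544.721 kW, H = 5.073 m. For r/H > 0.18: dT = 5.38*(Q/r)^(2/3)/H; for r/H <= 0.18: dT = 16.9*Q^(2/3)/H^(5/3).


r/H = 5.447 / 5.073 = 1.0737
r/H > 0.18, so dT = 5.38*(Q/r)^(2/3)/H
Q/r = 467.18
(Q/r)^(2/3) = 60.208
dT = 5.38 * 60.208 / 5.073 = 63.852 K

63.852 K


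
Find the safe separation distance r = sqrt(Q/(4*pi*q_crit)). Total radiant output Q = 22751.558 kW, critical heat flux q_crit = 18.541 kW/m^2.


4*pi*q_crit = 232.99
Q/(4*pi*q_crit) = 97.649
r = sqrt(97.649) = 9.8818 m

9.8818 m


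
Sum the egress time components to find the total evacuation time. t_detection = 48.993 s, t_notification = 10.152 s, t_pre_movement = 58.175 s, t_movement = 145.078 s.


Total = 48.993 + 10.152 + 58.175 + 145.078 = 262.398 s

262.398 s


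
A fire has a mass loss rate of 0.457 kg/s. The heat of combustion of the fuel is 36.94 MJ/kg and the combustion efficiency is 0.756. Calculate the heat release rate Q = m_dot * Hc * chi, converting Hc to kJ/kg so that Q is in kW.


Hc = 36.94 MJ/kg = 36.94 * 1000 kJ/kg = 36940 kJ/kg
Q = 0.457 kg/s * 36940 kJ/kg * 0.756 = 12762 kW

12762 kW


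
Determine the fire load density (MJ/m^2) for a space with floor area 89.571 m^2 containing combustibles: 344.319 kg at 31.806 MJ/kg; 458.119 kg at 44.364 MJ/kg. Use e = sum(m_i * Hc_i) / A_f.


Total energy = 344.319*31.806 + 458.119*44.364
= 10951.41 + 20323.99
= 31275.40 MJ
e = 31275.40 / 89.571 = 349.17 MJ/m^2

349.17 MJ/m^2


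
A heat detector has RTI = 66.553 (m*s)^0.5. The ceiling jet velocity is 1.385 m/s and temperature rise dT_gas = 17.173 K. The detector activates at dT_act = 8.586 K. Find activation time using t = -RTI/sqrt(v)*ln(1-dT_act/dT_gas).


dT_act/dT_gas = 0.49997
ln(1 - 0.49997) = -0.69309
t = -66.553 / sqrt(1.385) * -0.69309 = 39.195 s

39.195 s


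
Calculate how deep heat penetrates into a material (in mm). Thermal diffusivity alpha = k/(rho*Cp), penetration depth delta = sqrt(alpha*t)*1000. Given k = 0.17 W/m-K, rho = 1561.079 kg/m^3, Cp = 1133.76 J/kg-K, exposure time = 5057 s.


alpha = 0.17 / (1561.079 * 1133.76) = 9.6051e-08 m^2/s
alpha * t = 0.00048573
delta = sqrt(0.00048573) * 1000 = 22.039 mm

22.039 mm


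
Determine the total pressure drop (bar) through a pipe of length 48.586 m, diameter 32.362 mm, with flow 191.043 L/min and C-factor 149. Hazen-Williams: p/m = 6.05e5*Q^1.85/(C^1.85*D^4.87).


Q^1.85 = 16599
C^1.85 = 10481
D^4.87 = 2.2588e+07
p/m = 0.042421 bar/m
p_total = 0.042421 * 48.586 = 2.0611 bar

2.0611 bar


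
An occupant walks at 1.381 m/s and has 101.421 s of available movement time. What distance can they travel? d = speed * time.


d = 1.381 * 101.421 = 140.06 m

140.06 m


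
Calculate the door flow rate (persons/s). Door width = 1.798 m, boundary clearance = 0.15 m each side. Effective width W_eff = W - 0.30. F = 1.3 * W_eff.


W_eff = 1.798 - 0.30 = 1.498 m
F = 1.3 * 1.498 = 1.9474 persons/s

1.9474 persons/s


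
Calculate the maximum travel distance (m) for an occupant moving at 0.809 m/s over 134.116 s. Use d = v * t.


d = 0.809 * 134.116 = 108.50 m

108.50 m


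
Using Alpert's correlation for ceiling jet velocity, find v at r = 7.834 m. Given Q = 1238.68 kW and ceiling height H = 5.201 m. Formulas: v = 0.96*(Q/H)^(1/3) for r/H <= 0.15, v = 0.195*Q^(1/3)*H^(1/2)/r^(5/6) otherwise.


r/H = 7.834 / 5.201 = 1.5062
r/H > 0.15, so v = 0.195*Q^(1/3)*H^(1/2)/r^(5/6)
Q^(1/3) = 10.740
H^(1/2) = 2.2806
r^(5/6) = 5.5589
v = 0.195 * 10.740 * 2.2806 / 5.5589 = 0.85917 m/s

0.85917 m/s


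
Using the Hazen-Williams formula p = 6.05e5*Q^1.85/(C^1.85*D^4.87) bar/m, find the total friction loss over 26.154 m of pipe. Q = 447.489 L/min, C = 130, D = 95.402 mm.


Q^1.85 = 80158
C^1.85 = 8143.2
D^4.87 = 4.3696e+09
p/m = 0.0013629 bar/m
p_total = 0.0013629 * 26.154 = 0.035645 bar

0.035645 bar


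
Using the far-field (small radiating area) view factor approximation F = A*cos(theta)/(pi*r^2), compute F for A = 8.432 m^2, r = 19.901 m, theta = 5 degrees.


cos(5 deg) = 0.99619
pi*r^2 = 1244.2
F = 8.432 * 0.99619 / 1244.2 = 0.0067511

0.0067511


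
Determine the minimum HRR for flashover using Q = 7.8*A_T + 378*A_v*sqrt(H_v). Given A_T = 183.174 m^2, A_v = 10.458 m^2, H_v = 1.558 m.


7.8*A_T = 1428.8
sqrt(H_v) = 1.2482
378*A_v*sqrt(H_v) = 4934.3
Q = 1428.8 + 4934.3 = 6363.0 kW

6363.0 kW


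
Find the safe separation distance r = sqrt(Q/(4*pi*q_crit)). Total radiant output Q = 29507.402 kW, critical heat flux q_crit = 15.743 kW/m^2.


4*pi*q_crit = 197.83
Q/(4*pi*q_crit) = 149.15
r = sqrt(149.15) = 12.213 m

12.213 m


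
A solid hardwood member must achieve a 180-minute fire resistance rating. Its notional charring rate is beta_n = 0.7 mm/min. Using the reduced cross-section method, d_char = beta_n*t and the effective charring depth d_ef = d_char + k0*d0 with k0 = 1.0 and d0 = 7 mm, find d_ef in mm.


d_char = 0.7 * 180 = 126 mm
d_ef = 126 + 1.0*7 = 133 mm

133 mm


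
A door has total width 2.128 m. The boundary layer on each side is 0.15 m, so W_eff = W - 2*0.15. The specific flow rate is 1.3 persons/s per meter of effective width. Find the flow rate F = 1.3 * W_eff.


W_eff = 2.128 - 0.30 = 1.828 m
F = 1.3 * 1.828 = 2.3764 persons/s

2.3764 persons/s


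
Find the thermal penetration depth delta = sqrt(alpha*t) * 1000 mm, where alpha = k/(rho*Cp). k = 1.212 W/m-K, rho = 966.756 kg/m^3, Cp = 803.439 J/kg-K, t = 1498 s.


alpha = 1.212 / (966.756 * 803.439) = 1.5604e-06 m^2/s
alpha * t = 0.0023375
delta = sqrt(0.0023375) * 1000 = 48.347 mm

48.347 mm


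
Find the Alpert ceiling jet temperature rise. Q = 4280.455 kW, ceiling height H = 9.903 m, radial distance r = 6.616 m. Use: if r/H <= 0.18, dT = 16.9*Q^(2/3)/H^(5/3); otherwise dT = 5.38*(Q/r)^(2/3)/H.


r/H = 6.616 / 9.903 = 0.66808
r/H > 0.18, so dT = 5.38*(Q/r)^(2/3)/H
Q/r = 646.99
(Q/r)^(2/3) = 74.805
dT = 5.38 * 74.805 / 9.903 = 40.639 K

40.639 K


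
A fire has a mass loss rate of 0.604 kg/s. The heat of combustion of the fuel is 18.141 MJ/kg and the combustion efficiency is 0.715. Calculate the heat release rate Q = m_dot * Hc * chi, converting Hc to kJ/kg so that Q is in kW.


Hc = 18.141 MJ/kg = 18.141 * 1000 kJ/kg = 18141 kJ/kg
Q = 0.604 kg/s * 18141 kJ/kg * 0.715 = 7834.4 kW

7834.4 kW


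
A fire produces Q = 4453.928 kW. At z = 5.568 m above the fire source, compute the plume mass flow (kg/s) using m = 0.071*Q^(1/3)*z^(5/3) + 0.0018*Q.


Q^(1/3) = 16.453
z^(5/3) = 17.492
First term = 0.071 * 16.453 * 17.492 = 20.433
Second term = 0.0018 * 4453.928 = 8.0171
m = 28.450 kg/s

28.450 kg/s


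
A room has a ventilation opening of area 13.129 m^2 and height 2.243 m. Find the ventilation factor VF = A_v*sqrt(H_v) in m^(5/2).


sqrt(H_v) = 1.4977
VF = 13.129 * 1.4977 = 19.663 m^(5/2)

19.663 m^(5/2)


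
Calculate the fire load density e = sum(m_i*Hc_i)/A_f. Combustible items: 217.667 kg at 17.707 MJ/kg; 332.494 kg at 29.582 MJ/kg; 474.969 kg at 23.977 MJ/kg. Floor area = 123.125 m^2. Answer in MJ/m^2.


Total energy = 217.667*17.707 + 332.494*29.582 + 474.969*23.977
= 3854.230 + 9835.838 + 11388.33
= 25078.40 MJ
e = 25078.40 / 123.125 = 203.68 MJ/m^2

203.68 MJ/m^2


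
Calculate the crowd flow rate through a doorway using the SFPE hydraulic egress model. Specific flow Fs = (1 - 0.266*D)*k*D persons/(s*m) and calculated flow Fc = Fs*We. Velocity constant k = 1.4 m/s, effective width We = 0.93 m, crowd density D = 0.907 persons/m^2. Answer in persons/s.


1 - 0.266*D = 1 - 0.266*0.907 = 0.75874
Fs = 0.75874 * 1.4 * 0.907 = 0.96345 persons/(s*m)
Fc = 0.96345 * 0.93 = 0.89600 persons/s

0.89600 persons/s


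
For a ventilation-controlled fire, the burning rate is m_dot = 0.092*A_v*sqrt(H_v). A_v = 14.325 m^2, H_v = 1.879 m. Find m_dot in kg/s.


sqrt(H_v) = 1.3708
m_dot = 0.092 * 14.325 * 1.3708 = 1.8065 kg/s

1.8065 kg/s


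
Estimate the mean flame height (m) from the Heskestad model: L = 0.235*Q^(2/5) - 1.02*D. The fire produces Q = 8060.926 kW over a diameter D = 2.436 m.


Q^(2/5) = 36.522
0.235 * Q^(2/5) = 8.5827
1.02 * D = 2.4847
L = 6.0979 m

6.0979 m


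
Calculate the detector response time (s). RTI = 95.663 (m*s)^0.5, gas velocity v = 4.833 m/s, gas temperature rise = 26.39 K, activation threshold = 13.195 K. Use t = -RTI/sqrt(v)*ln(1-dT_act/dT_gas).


dT_act/dT_gas = 0.5
ln(1 - 0.5) = -0.69315
t = -95.663 / sqrt(4.833) * -0.69315 = 30.162 s

30.162 s


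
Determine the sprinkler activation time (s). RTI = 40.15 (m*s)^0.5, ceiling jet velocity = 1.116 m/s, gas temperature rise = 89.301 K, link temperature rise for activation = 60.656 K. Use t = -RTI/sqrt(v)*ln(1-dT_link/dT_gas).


dT_link/dT_gas = 0.67923
ln(1 - 0.67923) = -1.1370
t = -40.15 / sqrt(1.116) * -1.1370 = 43.214 s

43.214 s


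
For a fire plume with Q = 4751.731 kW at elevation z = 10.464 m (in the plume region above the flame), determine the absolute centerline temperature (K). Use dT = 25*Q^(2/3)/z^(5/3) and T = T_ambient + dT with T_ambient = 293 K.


Q^(2/3) = 282.64
z^(5/3) = 50.061
dT = 25 * 282.64 / 50.061 = 141.15 K
T = 293 + 141.15 = 434.15 K

434.15 K


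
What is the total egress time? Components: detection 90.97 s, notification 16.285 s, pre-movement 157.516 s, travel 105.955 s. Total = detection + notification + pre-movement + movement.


Total = 90.97 + 16.285 + 157.516 + 105.955 = 370.726 s

370.726 s


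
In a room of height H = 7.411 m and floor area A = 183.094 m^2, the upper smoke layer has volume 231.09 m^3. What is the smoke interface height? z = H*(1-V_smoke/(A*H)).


V/(A*H) = 0.17031
1 - 0.17031 = 0.82969
z = 7.411 * 0.82969 = 6.1489 m

6.1489 m


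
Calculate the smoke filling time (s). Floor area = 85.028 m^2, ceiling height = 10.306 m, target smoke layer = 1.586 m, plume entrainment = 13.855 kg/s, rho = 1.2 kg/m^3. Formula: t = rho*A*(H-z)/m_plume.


H - z = 8.72 m
t = 1.2 * 85.028 * 8.72 / 13.855 = 64.217 s

64.217 s


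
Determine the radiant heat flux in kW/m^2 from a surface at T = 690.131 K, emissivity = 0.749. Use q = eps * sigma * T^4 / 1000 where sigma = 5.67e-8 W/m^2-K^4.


T^4 = 2.2684e+11
q = 0.749 * 5.67e-8 * 2.2684e+11 / 1000 = 9.6337 kW/m^2

9.6337 kW/m^2


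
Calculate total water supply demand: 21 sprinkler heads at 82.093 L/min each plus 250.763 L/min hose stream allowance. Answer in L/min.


Sprinkler demand = 21 * 82.093 = 1723.953 L/min
Total = 1723.953 + 250.763 = 1974.716 L/min

1974.716 L/min


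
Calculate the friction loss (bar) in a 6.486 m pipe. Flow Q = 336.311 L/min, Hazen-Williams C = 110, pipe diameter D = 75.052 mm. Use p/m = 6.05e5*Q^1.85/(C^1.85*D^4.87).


Q^1.85 = 47258
C^1.85 = 5978.3
D^4.87 = 1.3584e+09
p/m = 0.0035208 bar/m
p_total = 0.0035208 * 6.486 = 0.022836 bar

0.022836 bar


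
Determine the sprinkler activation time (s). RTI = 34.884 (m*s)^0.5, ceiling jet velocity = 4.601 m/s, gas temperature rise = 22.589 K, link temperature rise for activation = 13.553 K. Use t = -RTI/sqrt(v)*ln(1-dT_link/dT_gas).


dT_link/dT_gas = 0.59998
ln(1 - 0.59998) = -0.91625
t = -34.884 / sqrt(4.601) * -0.91625 = 14.901 s

14.901 s


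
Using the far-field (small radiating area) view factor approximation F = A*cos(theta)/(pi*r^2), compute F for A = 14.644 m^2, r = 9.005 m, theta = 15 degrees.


cos(15 deg) = 0.96593
pi*r^2 = 254.75
F = 14.644 * 0.96593 / 254.75 = 0.055525

0.055525


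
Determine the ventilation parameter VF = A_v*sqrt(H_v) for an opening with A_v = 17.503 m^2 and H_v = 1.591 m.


sqrt(H_v) = 1.2613
VF = 17.503 * 1.2613 = 22.077 m^(5/2)

22.077 m^(5/2)


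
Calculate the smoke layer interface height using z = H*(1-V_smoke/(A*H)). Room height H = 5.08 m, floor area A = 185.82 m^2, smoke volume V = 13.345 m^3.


V/(A*H) = 0.014137
1 - 0.014137 = 0.98586
z = 5.08 * 0.98586 = 5.0082 m

5.0082 m


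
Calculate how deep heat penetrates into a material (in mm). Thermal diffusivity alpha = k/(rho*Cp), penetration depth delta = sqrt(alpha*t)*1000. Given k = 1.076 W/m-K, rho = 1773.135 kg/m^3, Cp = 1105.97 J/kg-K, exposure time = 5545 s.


alpha = 1.076 / (1773.135 * 1105.97) = 5.4869e-07 m^2/s
alpha * t = 0.0030425
delta = sqrt(0.0030425) * 1000 = 55.159 mm

55.159 mm


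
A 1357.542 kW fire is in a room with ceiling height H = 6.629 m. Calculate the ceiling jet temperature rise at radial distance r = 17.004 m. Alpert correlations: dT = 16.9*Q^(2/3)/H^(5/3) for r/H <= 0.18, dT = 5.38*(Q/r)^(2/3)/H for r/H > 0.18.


r/H = 17.004 / 6.629 = 2.5651
r/H > 0.18, so dT = 5.38*(Q/r)^(2/3)/H
Q/r = 79.837
(Q/r)^(2/3) = 18.541
dT = 5.38 * 18.541 / 6.629 = 15.048 K

15.048 K


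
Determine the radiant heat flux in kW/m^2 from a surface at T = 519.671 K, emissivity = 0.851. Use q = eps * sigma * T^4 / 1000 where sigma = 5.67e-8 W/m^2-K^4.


T^4 = 7.2931e+10
q = 0.851 * 5.67e-8 * 7.2931e+10 / 1000 = 3.5191 kW/m^2

3.5191 kW/m^2


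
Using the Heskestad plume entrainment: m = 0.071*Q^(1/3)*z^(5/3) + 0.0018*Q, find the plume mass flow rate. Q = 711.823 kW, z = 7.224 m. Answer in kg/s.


Q^(1/3) = 8.9288
z^(5/3) = 26.996
First term = 0.071 * 8.9288 * 26.996 = 17.114
Second term = 0.0018 * 711.823 = 1.2813
m = 18.395 kg/s

18.395 kg/s


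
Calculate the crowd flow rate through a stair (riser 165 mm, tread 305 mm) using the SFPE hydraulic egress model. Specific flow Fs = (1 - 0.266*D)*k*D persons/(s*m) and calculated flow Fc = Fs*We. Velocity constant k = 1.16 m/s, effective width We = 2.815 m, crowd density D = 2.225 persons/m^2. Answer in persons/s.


1 - 0.266*D = 1 - 0.266*2.225 = 0.40815
Fs = 0.40815 * 1.16 * 2.225 = 1.0534 persons/(s*m)
Fc = 1.0534 * 2.815 = 2.9654 persons/s

2.9654 persons/s


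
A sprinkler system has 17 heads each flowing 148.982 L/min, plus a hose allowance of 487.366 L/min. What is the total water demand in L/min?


Sprinkler demand = 17 * 148.982 = 2532.694 L/min
Total = 2532.694 + 487.366 = 3020.06 L/min

3020.06 L/min


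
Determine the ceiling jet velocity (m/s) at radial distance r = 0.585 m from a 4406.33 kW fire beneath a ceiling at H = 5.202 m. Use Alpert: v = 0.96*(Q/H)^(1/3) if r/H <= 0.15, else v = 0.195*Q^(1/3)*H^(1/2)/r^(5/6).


r/H = 0.585 / 5.202 = 0.11246
r/H <= 0.15, so v = 0.96*(Q/H)^(1/3)
Q/H = 847.05
(Q/H)^(1/3) = 9.4617
v = 0.96 * 9.4617 = 9.0832 m/s

9.0832 m/s


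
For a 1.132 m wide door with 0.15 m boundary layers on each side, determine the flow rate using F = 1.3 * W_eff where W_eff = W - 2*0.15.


W_eff = 1.132 - 0.30 = 0.832 m
F = 1.3 * 0.832 = 1.0816 persons/s

1.0816 persons/s


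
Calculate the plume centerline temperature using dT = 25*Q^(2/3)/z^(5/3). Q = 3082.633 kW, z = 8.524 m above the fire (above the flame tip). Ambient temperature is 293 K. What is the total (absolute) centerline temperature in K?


Q^(2/3) = 211.81
z^(5/3) = 35.569
dT = 25 * 211.81 / 35.569 = 148.87 K
T = 293 + 148.87 = 441.87 K

441.87 K


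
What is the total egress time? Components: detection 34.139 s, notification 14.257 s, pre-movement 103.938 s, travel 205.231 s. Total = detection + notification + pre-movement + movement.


Total = 34.139 + 14.257 + 103.938 + 205.231 = 357.565 s

357.565 s


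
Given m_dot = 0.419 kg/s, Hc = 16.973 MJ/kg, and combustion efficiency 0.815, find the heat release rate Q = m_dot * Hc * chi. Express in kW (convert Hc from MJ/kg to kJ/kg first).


Hc = 16.973 MJ/kg = 16.973 * 1000 kJ/kg = 16973 kJ/kg
Q = 0.419 kg/s * 16973 kJ/kg * 0.815 = 5796.0 kW

5796.0 kW


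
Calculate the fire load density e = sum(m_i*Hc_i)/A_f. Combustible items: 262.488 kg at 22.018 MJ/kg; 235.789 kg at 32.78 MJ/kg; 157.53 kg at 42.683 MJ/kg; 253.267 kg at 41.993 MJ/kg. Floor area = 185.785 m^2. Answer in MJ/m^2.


Total energy = 262.488*22.018 + 235.789*32.78 + 157.53*42.683 + 253.267*41.993
= 5779.461 + 7729.163 + 6723.853 + 10635.44
= 30867.92 MJ
e = 30867.92 / 185.785 = 166.15 MJ/m^2

166.15 MJ/m^2


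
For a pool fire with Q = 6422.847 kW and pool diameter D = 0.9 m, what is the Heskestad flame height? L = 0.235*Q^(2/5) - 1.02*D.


Q^(2/5) = 33.350
0.235 * Q^(2/5) = 7.8372
1.02 * D = 0.918
L = 6.9192 m

6.9192 m


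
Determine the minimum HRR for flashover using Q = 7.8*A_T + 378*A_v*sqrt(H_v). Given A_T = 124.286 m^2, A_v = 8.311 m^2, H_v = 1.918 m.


7.8*A_T = 969.43
sqrt(H_v) = 1.3849
378*A_v*sqrt(H_v) = 4350.8
Q = 969.43 + 4350.8 = 5320.2 kW

5320.2 kW


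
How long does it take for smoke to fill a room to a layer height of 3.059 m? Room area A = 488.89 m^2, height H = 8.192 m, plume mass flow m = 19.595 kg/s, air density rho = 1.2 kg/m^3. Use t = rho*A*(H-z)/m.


H - z = 5.133 m
t = 1.2 * 488.89 * 5.133 / 19.595 = 153.68 s

153.68 s


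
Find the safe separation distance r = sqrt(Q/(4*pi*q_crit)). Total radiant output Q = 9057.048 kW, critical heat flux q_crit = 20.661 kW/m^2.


4*pi*q_crit = 259.63
Q/(4*pi*q_crit) = 34.884
r = sqrt(34.884) = 5.9063 m

5.9063 m


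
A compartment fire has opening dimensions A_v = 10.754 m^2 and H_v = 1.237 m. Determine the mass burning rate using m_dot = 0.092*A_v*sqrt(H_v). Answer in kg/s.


sqrt(H_v) = 1.1122
m_dot = 0.092 * 10.754 * 1.1122 = 1.1004 kg/s

1.1004 kg/s


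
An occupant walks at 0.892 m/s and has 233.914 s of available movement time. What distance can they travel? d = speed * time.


d = 0.892 * 233.914 = 208.65 m

208.65 m


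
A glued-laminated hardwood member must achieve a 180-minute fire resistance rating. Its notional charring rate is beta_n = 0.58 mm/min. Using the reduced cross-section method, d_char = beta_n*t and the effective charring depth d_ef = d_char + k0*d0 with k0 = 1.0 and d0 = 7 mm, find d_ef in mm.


d_char = 0.58 * 180 = 104.4 mm
d_ef = 104.4 + 1.0*7 = 111.4 mm

111.4 mm


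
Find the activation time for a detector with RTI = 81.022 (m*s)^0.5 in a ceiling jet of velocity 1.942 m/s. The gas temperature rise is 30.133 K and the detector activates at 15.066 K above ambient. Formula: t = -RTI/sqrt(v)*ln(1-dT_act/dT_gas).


dT_act/dT_gas = 0.49998
ln(1 - 0.49998) = -0.69311
t = -81.022 / sqrt(1.942) * -0.69311 = 40.298 s

40.298 s


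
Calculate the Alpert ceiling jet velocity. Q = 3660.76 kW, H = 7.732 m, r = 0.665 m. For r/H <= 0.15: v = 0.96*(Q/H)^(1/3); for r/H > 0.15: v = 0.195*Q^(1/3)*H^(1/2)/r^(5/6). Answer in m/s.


r/H = 0.665 / 7.732 = 0.086006
r/H <= 0.15, so v = 0.96*(Q/H)^(1/3)
Q/H = 473.46
(Q/H)^(1/3) = 7.7940
v = 0.96 * 7.7940 = 7.4822 m/s

7.4822 m/s


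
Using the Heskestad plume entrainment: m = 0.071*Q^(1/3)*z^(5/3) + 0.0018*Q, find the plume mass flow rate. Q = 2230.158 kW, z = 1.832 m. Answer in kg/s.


Q^(1/3) = 13.065
z^(5/3) = 2.7429
First term = 0.071 * 13.065 * 2.7429 = 2.5444
Second term = 0.0018 * 2230.158 = 4.0143
m = 6.5586 kg/s

6.5586 kg/s


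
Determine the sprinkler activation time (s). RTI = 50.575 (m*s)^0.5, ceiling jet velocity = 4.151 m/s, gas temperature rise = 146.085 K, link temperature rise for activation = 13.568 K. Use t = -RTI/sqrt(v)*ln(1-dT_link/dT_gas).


dT_link/dT_gas = 0.092877
ln(1 - 0.092877) = -0.097478
t = -50.575 / sqrt(4.151) * -0.097478 = 2.4197 s

2.4197 s


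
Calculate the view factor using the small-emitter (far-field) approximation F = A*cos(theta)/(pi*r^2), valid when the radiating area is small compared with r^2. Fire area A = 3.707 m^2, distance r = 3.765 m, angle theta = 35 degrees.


cos(35 deg) = 0.81915
pi*r^2 = 44.533
F = 3.707 * 0.81915 / 44.533 = 0.068188

0.068188


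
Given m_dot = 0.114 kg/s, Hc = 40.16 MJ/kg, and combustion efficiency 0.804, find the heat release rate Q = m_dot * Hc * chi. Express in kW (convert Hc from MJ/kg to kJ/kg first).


Hc = 40.16 MJ/kg = 40.16 * 1000 kJ/kg = 40160 kJ/kg
Q = 0.114 kg/s * 40160 kJ/kg * 0.804 = 3680.9 kW

3680.9 kW


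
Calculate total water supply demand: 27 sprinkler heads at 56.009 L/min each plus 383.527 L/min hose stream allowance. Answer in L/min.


Sprinkler demand = 27 * 56.009 = 1512.243 L/min
Total = 1512.243 + 383.527 = 1895.77 L/min

1895.77 L/min


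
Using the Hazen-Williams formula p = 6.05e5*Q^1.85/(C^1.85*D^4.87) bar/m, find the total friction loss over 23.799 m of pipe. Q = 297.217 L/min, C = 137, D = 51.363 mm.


Q^1.85 = 37600
C^1.85 = 8972.9
D^4.87 = 2.1422e+08
p/m = 0.011834 bar/m
p_total = 0.011834 * 23.799 = 0.28164 bar

0.28164 bar


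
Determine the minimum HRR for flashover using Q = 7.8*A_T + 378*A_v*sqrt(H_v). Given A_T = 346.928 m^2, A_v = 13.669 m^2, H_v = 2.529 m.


7.8*A_T = 2706.0
sqrt(H_v) = 1.5903
378*A_v*sqrt(H_v) = 8216.8
Q = 2706.0 + 8216.8 = 10923 kW

10923 kW


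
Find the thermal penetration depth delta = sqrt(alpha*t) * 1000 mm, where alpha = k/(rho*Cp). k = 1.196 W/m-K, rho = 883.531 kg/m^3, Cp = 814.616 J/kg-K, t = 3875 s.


alpha = 1.196 / (883.531 * 814.616) = 1.6617e-06 m^2/s
alpha * t = 0.0064391
delta = sqrt(0.0064391) * 1000 = 80.244 mm

80.244 mm


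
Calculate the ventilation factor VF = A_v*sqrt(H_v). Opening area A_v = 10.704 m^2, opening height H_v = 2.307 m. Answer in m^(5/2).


sqrt(H_v) = 1.5189
VF = 10.704 * 1.5189 = 16.258 m^(5/2)

16.258 m^(5/2)


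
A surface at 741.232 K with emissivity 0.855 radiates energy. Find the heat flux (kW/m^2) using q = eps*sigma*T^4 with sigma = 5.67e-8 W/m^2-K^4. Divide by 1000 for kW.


T^4 = 3.0187e+11
q = 0.855 * 5.67e-8 * 3.0187e+11 / 1000 = 14.634 kW/m^2

14.634 kW/m^2


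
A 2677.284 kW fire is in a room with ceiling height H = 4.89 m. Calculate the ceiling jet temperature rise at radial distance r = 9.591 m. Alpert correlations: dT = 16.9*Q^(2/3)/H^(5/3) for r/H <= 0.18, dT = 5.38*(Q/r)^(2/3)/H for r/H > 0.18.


r/H = 9.591 / 4.89 = 1.9613
r/H > 0.18, so dT = 5.38*(Q/r)^(2/3)/H
Q/r = 279.15
(Q/r)^(2/3) = 42.712
dT = 5.38 * 42.712 / 4.89 = 46.992 K

46.992 K


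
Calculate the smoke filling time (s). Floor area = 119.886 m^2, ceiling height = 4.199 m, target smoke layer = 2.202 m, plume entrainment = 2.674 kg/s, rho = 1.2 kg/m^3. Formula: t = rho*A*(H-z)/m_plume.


H - z = 1.997 m
t = 1.2 * 119.886 * 1.997 / 2.674 = 107.44 s

107.44 s


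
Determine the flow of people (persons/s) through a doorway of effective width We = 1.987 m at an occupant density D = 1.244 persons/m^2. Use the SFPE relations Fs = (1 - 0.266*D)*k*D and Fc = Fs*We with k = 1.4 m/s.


1 - 0.266*D = 1 - 0.266*1.244 = 0.66910
Fs = 0.66910 * 1.4 * 1.244 = 1.1653 persons/(s*m)
Fc = 1.1653 * 1.987 = 2.3154 persons/s

2.3154 persons/s


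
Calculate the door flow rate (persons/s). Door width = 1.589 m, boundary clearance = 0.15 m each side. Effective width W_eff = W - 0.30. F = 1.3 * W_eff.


W_eff = 1.589 - 0.30 = 1.289 m
F = 1.3 * 1.289 = 1.6757 persons/s

1.6757 persons/s


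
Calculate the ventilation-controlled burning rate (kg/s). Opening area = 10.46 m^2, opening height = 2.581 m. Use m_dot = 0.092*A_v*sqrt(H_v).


sqrt(H_v) = 1.6065
m_dot = 0.092 * 10.46 * 1.6065 = 1.5460 kg/s

1.5460 kg/s


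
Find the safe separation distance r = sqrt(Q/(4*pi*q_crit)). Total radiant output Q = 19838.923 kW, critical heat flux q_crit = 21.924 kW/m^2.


4*pi*q_crit = 275.51
Q/(4*pi*q_crit) = 72.009
r = sqrt(72.009) = 8.4858 m

8.4858 m


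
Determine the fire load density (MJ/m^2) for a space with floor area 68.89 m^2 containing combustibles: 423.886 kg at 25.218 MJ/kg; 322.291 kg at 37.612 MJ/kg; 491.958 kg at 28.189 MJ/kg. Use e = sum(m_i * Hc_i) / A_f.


Total energy = 423.886*25.218 + 322.291*37.612 + 491.958*28.189
= 10689.56 + 12122.01 + 13867.80
= 36679.37 MJ
e = 36679.37 / 68.89 = 532.43 MJ/m^2

532.43 MJ/m^2


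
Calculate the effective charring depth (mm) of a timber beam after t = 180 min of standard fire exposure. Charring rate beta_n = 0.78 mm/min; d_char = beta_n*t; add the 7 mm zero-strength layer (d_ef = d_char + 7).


d_char = 0.78 * 180 = 140.4 mm
d_ef = 140.4 + 1.0*7 = 147.4 mm

147.4 mm


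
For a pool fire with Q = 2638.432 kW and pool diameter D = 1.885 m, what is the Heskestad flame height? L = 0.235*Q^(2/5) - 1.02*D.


Q^(2/5) = 23.364
0.235 * Q^(2/5) = 5.4904
1.02 * D = 1.9227
L = 3.5677 m

3.5677 m


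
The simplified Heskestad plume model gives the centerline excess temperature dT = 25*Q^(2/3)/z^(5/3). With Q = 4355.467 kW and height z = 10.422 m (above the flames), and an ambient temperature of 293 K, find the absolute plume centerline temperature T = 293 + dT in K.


Q^(2/3) = 266.70
z^(5/3) = 49.726
dT = 25 * 266.70 / 49.726 = 134.08 K
T = 293 + 134.08 = 427.08 K

427.08 K


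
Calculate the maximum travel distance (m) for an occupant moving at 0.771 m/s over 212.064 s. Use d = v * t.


d = 0.771 * 212.064 = 163.50 m

163.50 m


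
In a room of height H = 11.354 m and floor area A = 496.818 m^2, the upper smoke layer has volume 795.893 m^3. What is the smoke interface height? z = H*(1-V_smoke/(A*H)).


V/(A*H) = 0.14109
1 - 0.14109 = 0.85891
z = 11.354 * 0.85891 = 9.7520 m

9.7520 m
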